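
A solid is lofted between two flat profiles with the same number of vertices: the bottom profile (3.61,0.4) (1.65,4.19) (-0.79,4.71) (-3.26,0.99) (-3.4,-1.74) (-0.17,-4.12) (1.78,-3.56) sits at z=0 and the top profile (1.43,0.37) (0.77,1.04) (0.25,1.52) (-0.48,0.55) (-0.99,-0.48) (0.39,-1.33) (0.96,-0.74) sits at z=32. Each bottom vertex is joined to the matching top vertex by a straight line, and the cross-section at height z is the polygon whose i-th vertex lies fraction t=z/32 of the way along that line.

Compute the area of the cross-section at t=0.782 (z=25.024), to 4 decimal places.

Cross-section at t=0.782: each vertex is (1-t)·p0[i] + t·p1[i].
  v1: (1-0.782)·(3.61,0.4) + 0.782·(1.43,0.37) = (1.9052,0.3765)
  v2: (1-0.782)·(1.65,4.19) + 0.782·(0.77,1.04) = (0.9618,1.7267)
  v3: (1-0.782)·(-0.79,4.71) + 0.782·(0.25,1.52) = (0.0233,2.2154)
  v4: (1-0.782)·(-3.26,0.99) + 0.782·(-0.48,0.55) = (-1.0860,0.6459)
  v5: (1-0.782)·(-3.4,-1.74) + 0.782·(-0.99,-0.48) = (-1.5154,-0.7547)
  v6: (1-0.782)·(-0.17,-4.12) + 0.782·(0.39,-1.33) = (0.2679,-1.9382)
  v7: (1-0.782)·(1.78,-3.56) + 0.782·(0.96,-0.74) = (1.1388,-1.3548)
Shoelace sum Σ(x_i·y_{i+1} − x_{i+1}·y_i):
  i=1: 1.9052·1.7267 − 0.9618·0.3765 = +2.9276 (running +2.9276)
  i=2: 0.9618·2.2154 − 0.0233·1.7267 = +2.0907 (running +5.0183)
  i=3: 0.0233·0.6459 − -1.0860·2.2154 = +2.4211 (running +7.4394)
  i=4: -1.0860·-0.7547 − -1.5154·0.6459 = +1.7984 (running +9.2378)
  i=5: -1.5154·-1.9382 − 0.2679·-0.7547 = +3.1393 (running +12.3771)
  i=6: 0.2679·-1.3548 − 1.1388·-1.9382 = +1.8442 (running +14.2213)
  i=7: 1.1388·0.3765 − 1.9052·-1.3548 = +3.0099 (running +17.2313)
Area = |Σ|/2 = |17.2313|/2 = 8.6156

Area at t=0.782: 8.6156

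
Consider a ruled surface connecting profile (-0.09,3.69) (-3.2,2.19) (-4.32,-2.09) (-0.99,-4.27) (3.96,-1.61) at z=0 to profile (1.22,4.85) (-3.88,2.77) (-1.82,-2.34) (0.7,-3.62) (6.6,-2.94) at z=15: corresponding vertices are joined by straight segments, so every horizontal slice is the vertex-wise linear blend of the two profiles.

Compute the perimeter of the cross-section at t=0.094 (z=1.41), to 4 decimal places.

Cross-section at t=0.094: each vertex is (1-t)·p0[i] + t·p1[i].
  v1: (1-0.094)·(-0.09,3.69) + 0.094·(1.22,4.85) = (0.0331,3.7990)
  v2: (1-0.094)·(-3.2,2.19) + 0.094·(-3.88,2.77) = (-3.2639,2.2445)
  v3: (1-0.094)·(-4.32,-2.09) + 0.094·(-1.82,-2.34) = (-4.0850,-2.1135)
  v4: (1-0.094)·(-0.99,-4.27) + 0.094·(0.7,-3.62) = (-0.8311,-4.2089)
  v5: (1-0.094)·(3.96,-1.61) + 0.094·(6.6,-2.94) = (4.2082,-1.7350)
Perimeter = Σ |v_{i+1} − v_i|:
  edge 1→2: √(-3.2971² + -1.5545²) = 3.6452 (running 3.6452)
  edge 2→3: √(-0.8211² + -4.3580²) = 4.4347 (running 8.0798)
  edge 3→4: √(3.2539² + -2.0954²) = 3.8702 (running 11.9500)
  edge 4→5: √(5.0393² + 2.4739²) = 5.6138 (running 17.5638)
  edge 5→1: √(-4.1750² + 5.5341²) = 6.9323 (running 24.4961)
Perimeter = 24.4961

Perimeter at t=0.094: 24.4961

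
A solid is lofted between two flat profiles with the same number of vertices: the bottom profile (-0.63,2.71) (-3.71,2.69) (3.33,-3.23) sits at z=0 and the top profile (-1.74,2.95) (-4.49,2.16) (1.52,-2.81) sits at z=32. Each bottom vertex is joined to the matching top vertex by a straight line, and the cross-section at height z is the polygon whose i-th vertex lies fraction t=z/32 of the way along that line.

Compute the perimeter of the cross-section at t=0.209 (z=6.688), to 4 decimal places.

Perimeter at t=0.209: 18.9494

Cross-section at t=0.209: each vertex is (1-t)·p0[i] + t·p1[i].
  v1: (1-0.209)·(-0.63,2.71) + 0.209·(-1.74,2.95) = (-0.8620,2.7602)
  v2: (1-0.209)·(-3.71,2.69) + 0.209·(-4.49,2.16) = (-3.8730,2.5792)
  v3: (1-0.209)·(3.33,-3.23) + 0.209·(1.52,-2.81) = (2.9517,-3.1422)
Perimeter = Σ |v_{i+1} − v_i|:
  edge 1→2: √(-3.0110² + -0.1809²) = 3.0165 (running 3.0165)
  edge 2→3: √(6.8247² + -5.7214²) = 8.9057 (running 11.9222)
  edge 3→1: √(-3.8137² + 5.9024²) = 7.0273 (running 18.9494)
Perimeter = 18.9494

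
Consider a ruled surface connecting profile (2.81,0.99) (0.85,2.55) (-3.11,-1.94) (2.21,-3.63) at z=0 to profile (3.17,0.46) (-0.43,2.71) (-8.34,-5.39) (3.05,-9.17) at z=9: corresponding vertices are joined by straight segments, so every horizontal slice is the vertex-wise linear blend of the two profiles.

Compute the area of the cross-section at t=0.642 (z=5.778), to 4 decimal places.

Cross-section at t=0.642: each vertex is (1-t)·p0[i] + t·p1[i].
  v1: (1-0.642)·(2.81,0.99) + 0.642·(3.17,0.46) = (3.0411,0.6497)
  v2: (1-0.642)·(0.85,2.55) + 0.642·(-0.43,2.71) = (0.0282,2.6527)
  v3: (1-0.642)·(-3.11,-1.94) + 0.642·(-8.34,-5.39) = (-6.4677,-4.1549)
  v4: (1-0.642)·(2.21,-3.63) + 0.642·(3.05,-9.17) = (2.7493,-7.1867)
Shoelace sum Σ(x_i·y_{i+1} − x_{i+1}·y_i):
  i=1: 3.0411·2.6527 − 0.0282·0.6497 = +8.0489 (running +8.0489)
  i=2: 0.0282·-4.1549 − -6.4677·2.6527 = +17.0396 (running +25.0884)
  i=3: -6.4677·-7.1867 − 2.7493·-4.1549 = +57.9040 (running +82.9924)
  i=4: 2.7493·0.6497 − 3.0411·-7.1867 = +23.6419 (running +106.6343)
Area = |Σ|/2 = |106.6343|/2 = 53.3172

Area at t=0.642: 53.3172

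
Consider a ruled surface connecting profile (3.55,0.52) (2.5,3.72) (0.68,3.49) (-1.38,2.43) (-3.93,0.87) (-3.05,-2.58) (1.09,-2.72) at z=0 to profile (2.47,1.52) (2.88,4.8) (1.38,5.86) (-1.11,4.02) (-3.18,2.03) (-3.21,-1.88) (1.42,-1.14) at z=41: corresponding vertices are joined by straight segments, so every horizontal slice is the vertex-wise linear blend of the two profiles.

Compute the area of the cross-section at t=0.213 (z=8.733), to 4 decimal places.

Cross-section at t=0.213: each vertex is (1-t)·p0[i] + t·p1[i].
  v1: (1-0.213)·(3.55,0.52) + 0.213·(2.47,1.52) = (3.3200,0.7330)
  v2: (1-0.213)·(2.5,3.72) + 0.213·(2.88,4.8) = (2.5809,3.9500)
  v3: (1-0.213)·(0.68,3.49) + 0.213·(1.38,5.86) = (0.8291,3.9948)
  v4: (1-0.213)·(-1.38,2.43) + 0.213·(-1.11,4.02) = (-1.3225,2.7687)
  v5: (1-0.213)·(-3.93,0.87) + 0.213·(-3.18,2.03) = (-3.7703,1.1171)
  v6: (1-0.213)·(-3.05,-2.58) + 0.213·(-3.21,-1.88) = (-3.0841,-2.4309)
  v7: (1-0.213)·(1.09,-2.72) + 0.213·(1.42,-1.14) = (1.1603,-2.3835)
Shoelace sum Σ(x_i·y_{i+1} − x_{i+1}·y_i):
  i=1: 3.3200·3.9500 − 2.5809·0.7330 = +11.2221 (running +11.2221)
  i=2: 2.5809·3.9948 − 0.8291·3.9500 = +7.0354 (running +18.2575)
  i=3: 0.8291·2.7687 − -1.3225·3.9948 = +7.5786 (running +25.8361)
  i=4: -1.3225·1.1171 − -3.7703·2.7687 = +8.9613 (running +34.7974)
  i=5: -3.7703·-2.4309 − -3.0841·1.1171 = +12.6103 (running +47.4076)
  i=6: -3.0841·-2.3835 − 1.1603·-2.4309 = +10.1713 (running +57.5790)
  i=7: 1.1603·0.7330 − 3.3200·-2.3835 = +8.7635 (running +66.3425)
Area = |Σ|/2 = |66.3425|/2 = 33.1712

Area at t=0.213: 33.1712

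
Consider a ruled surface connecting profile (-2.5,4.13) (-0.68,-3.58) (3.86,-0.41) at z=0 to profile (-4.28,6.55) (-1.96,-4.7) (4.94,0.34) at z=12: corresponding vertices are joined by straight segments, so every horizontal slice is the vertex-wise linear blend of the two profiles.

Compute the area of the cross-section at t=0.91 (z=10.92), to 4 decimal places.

Cross-section at t=0.91: each vertex is (1-t)·p0[i] + t·p1[i].
  v1: (1-0.91)·(-2.5,4.13) + 0.91·(-4.28,6.55) = (-4.1198,6.3322)
  v2: (1-0.91)·(-0.68,-3.58) + 0.91·(-1.96,-4.7) = (-1.8448,-4.5992)
  v3: (1-0.91)·(3.86,-0.41) + 0.91·(4.94,0.34) = (4.8428,0.2725)
Shoelace sum Σ(x_i·y_{i+1} − x_{i+1}·y_i):
  i=1: -4.1198·-4.5992 − -1.8448·6.3322 = +30.6294 (running +30.6294)
  i=2: -1.8448·0.2725 − 4.8428·-4.5992 = +21.7703 (running +52.3997)
  i=3: 4.8428·6.3322 − -4.1198·0.2725 = +31.7882 (running +84.1879)
Area = |Σ|/2 = |84.1879|/2 = 42.0940

Area at t=0.91: 42.0940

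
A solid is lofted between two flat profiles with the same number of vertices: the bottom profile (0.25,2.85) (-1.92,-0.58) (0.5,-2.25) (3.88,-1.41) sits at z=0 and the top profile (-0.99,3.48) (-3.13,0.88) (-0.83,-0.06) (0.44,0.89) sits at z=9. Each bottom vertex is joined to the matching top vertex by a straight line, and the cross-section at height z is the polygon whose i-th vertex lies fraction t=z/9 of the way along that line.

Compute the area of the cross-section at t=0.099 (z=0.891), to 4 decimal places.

Cross-section at t=0.099: each vertex is (1-t)·p0[i] + t·p1[i].
  v1: (1-0.099)·(0.25,2.85) + 0.099·(-0.99,3.48) = (0.1272,2.9124)
  v2: (1-0.099)·(-1.92,-0.58) + 0.099·(-3.13,0.88) = (-2.0398,-0.4355)
  v3: (1-0.099)·(0.5,-2.25) + 0.099·(-0.83,-0.06) = (0.3683,-2.0332)
  v4: (1-0.099)·(3.88,-1.41) + 0.099·(0.44,0.89) = (3.5394,-1.1823)
Shoelace sum Σ(x_i·y_{i+1} − x_{i+1}·y_i):
  i=1: 0.1272·-0.4355 − -2.0398·2.9124 = +5.8852 (running +5.8852)
  i=2: -2.0398·-2.0332 − 0.3683·-0.4355 = +4.3077 (running +10.1929)
  i=3: 0.3683·-1.1823 − 3.5394·-2.0332 = +6.7609 (running +16.9538)
  i=4: 3.5394·2.9124 − 0.1272·-1.1823 = +10.4586 (running +27.4124)
Area = |Σ|/2 = |27.4124|/2 = 13.7062

Area at t=0.099: 13.7062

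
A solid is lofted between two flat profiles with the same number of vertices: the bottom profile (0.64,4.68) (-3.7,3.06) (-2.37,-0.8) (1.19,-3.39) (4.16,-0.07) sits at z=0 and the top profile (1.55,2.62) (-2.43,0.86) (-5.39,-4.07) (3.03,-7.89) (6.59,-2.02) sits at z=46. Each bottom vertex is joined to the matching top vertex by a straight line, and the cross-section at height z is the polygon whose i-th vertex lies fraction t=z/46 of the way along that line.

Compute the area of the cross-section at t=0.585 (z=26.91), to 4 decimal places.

Area at t=0.585: 55.2291

Cross-section at t=0.585: each vertex is (1-t)·p0[i] + t·p1[i].
  v1: (1-0.585)·(0.64,4.68) + 0.585·(1.55,2.62) = (1.1724,3.4749)
  v2: (1-0.585)·(-3.7,3.06) + 0.585·(-2.43,0.86) = (-2.9571,1.7730)
  v3: (1-0.585)·(-2.37,-0.8) + 0.585·(-5.39,-4.07) = (-4.1367,-2.7130)
  v4: (1-0.585)·(1.19,-3.39) + 0.585·(3.03,-7.89) = (2.2664,-6.0225)
  v5: (1-0.585)·(4.16,-0.07) + 0.585·(6.59,-2.02) = (5.5816,-1.2107)
Shoelace sum Σ(x_i·y_{i+1} − x_{i+1}·y_i):
  i=1: 1.1724·1.7730 − -2.9571·3.4749 = +12.3540 (running +12.3540)
  i=2: -2.9571·-2.7130 − -4.1367·1.7730 = +15.3567 (running +27.7107)
  i=3: -4.1367·-6.0225 − 2.2664·-2.7130 = +31.0619 (running +58.7726)
  i=4: 2.2664·-1.2107 − 5.5816·-6.0225 = +30.8708 (running +89.6435)
  i=5: 5.5816·3.4749 − 1.1724·-1.2107 = +20.8148 (running +110.4582)
Area = |Σ|/2 = |110.4582|/2 = 55.2291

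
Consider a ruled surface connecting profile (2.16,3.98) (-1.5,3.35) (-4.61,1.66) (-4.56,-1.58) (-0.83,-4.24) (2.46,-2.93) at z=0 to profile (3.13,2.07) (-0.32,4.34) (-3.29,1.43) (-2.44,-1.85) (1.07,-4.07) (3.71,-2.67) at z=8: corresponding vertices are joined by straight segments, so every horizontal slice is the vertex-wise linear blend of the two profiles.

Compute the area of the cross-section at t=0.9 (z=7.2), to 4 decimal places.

Area at t=0.9: 39.4131

Cross-section at t=0.9: each vertex is (1-t)·p0[i] + t·p1[i].
  v1: (1-0.9)·(2.16,3.98) + 0.9·(3.13,2.07) = (3.0330,2.2610)
  v2: (1-0.9)·(-1.5,3.35) + 0.9·(-0.32,4.34) = (-0.4380,4.2410)
  v3: (1-0.9)·(-4.61,1.66) + 0.9·(-3.29,1.43) = (-3.4220,1.4530)
  v4: (1-0.9)·(-4.56,-1.58) + 0.9·(-2.44,-1.85) = (-2.6520,-1.8230)
  v5: (1-0.9)·(-0.83,-4.24) + 0.9·(1.07,-4.07) = (0.8800,-4.0870)
  v6: (1-0.9)·(2.46,-2.93) + 0.9·(3.71,-2.67) = (3.5850,-2.6960)
Shoelace sum Σ(x_i·y_{i+1} − x_{i+1}·y_i):
  i=1: 3.0330·4.2410 − -0.4380·2.2610 = +13.8533 (running +13.8533)
  i=2: -0.4380·1.4530 − -3.4220·4.2410 = +13.8763 (running +27.7296)
  i=3: -3.4220·-1.8230 − -2.6520·1.4530 = +10.0917 (running +37.8212)
  i=4: -2.6520·-4.0870 − 0.8800·-1.8230 = +12.4430 (running +50.2642)
  i=5: 0.8800·-2.6960 − 3.5850·-4.0870 = +12.2794 (running +62.5436)
  i=6: 3.5850·2.2610 − 3.0330·-2.6960 = +16.2827 (running +78.8263)
Area = |Σ|/2 = |78.8263|/2 = 39.4131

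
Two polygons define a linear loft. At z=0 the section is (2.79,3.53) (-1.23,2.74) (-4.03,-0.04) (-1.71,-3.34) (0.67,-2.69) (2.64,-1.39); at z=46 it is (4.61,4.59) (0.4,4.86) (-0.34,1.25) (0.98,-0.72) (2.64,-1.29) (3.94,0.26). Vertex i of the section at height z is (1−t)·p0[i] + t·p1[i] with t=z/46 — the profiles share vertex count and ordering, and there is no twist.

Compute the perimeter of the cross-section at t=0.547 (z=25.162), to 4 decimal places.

Perimeter at t=0.547: 19.6518

Cross-section at t=0.547: each vertex is (1-t)·p0[i] + t·p1[i].
  v1: (1-0.547)·(2.79,3.53) + 0.547·(4.61,4.59) = (3.7855,4.1098)
  v2: (1-0.547)·(-1.23,2.74) + 0.547·(0.4,4.86) = (-0.3384,3.8996)
  v3: (1-0.547)·(-4.03,-0.04) + 0.547·(-0.34,1.25) = (-2.0116,0.6656)
  v4: (1-0.547)·(-1.71,-3.34) + 0.547·(0.98,-0.72) = (-0.2386,-1.9069)
  v5: (1-0.547)·(0.67,-2.69) + 0.547·(2.64,-1.29) = (1.7476,-1.9242)
  v6: (1-0.547)·(2.64,-1.39) + 0.547·(3.94,0.26) = (3.3511,-0.4874)
Perimeter = Σ |v_{i+1} − v_i|:
  edge 1→2: √(-4.1239² + -0.2102²) = 4.1293 (running 4.1293)
  edge 2→3: √(-1.6732² + -3.2340²) = 3.6412 (running 7.7705)
  edge 3→4: √(1.7730² + -2.5725²) = 3.1243 (running 10.8948)
  edge 4→5: √(1.9862² + -0.0173²) = 1.9862 (running 12.8810)
  edge 5→6: √(1.6035² + 1.4367²) = 2.1530 (running 15.0340)
  edge 6→1: √(0.4344² + 4.5973²) = 4.6178 (running 19.6518)
Perimeter = 19.6518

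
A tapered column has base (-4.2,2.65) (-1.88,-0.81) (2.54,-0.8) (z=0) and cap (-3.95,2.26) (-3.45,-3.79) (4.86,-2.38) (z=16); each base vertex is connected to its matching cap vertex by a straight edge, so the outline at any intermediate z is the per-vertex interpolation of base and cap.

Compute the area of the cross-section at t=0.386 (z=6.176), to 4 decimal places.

Cross-section at t=0.386: each vertex is (1-t)·p0[i] + t·p1[i].
  v1: (1-0.386)·(-4.2,2.65) + 0.386·(-3.95,2.26) = (-4.1035,2.4995)
  v2: (1-0.386)·(-1.88,-0.81) + 0.386·(-3.45,-3.79) = (-2.4860,-1.9603)
  v3: (1-0.386)·(2.54,-0.8) + 0.386·(4.86,-2.38) = (3.4355,-1.4099)
Shoelace sum Σ(x_i·y_{i+1} − x_{i+1}·y_i):
  i=1: -4.1035·-1.9603 − -2.4860·2.4995 = +14.2577 (running +14.2577)
  i=2: -2.4860·-1.4099 − 3.4355·-1.9603 = +10.2396 (running +24.4973)
  i=3: 3.4355·2.4995 − -4.1035·-1.4099 = +2.8015 (running +27.2988)
Area = |Σ|/2 = |27.2988|/2 = 13.6494

Area at t=0.386: 13.6494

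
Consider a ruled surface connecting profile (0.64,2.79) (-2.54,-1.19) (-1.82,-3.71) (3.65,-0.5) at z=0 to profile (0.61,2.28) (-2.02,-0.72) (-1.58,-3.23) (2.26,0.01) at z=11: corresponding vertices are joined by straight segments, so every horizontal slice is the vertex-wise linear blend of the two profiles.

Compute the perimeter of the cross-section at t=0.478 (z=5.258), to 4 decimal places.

Perimeter at t=0.478: 16.5036

Cross-section at t=0.478: each vertex is (1-t)·p0[i] + t·p1[i].
  v1: (1-0.478)·(0.64,2.79) + 0.478·(0.61,2.28) = (0.6257,2.5462)
  v2: (1-0.478)·(-2.54,-1.19) + 0.478·(-2.02,-0.72) = (-2.2914,-0.9653)
  v3: (1-0.478)·(-1.82,-3.71) + 0.478·(-1.58,-3.23) = (-1.7053,-3.4806)
  v4: (1-0.478)·(3.65,-0.5) + 0.478·(2.26,0.01) = (2.9856,-0.2562)
Perimeter = Σ |v_{i+1} − v_i|:
  edge 1→2: √(-2.9171² + -3.5116²) = 4.5651 (running 4.5651)
  edge 2→3: √(0.5862² + -2.5152²) = 2.5826 (running 7.1478)
  edge 3→4: √(4.6909² + 3.2243²) = 5.6921 (running 12.8399)
  edge 4→1: √(-2.3599² + 2.8024²) = 3.6637 (running 16.5036)
Perimeter = 16.5036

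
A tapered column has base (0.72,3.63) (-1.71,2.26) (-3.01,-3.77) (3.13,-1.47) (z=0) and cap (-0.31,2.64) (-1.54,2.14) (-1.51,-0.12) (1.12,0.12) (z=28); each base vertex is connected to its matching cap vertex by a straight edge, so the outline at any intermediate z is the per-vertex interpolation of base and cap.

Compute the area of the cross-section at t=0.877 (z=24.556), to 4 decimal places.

Cross-section at t=0.877: each vertex is (1-t)·p0[i] + t·p1[i].
  v1: (1-0.877)·(0.72,3.63) + 0.877·(-0.31,2.64) = (-0.1833,2.7618)
  v2: (1-0.877)·(-1.71,2.26) + 0.877·(-1.54,2.14) = (-1.5609,2.1548)
  v3: (1-0.877)·(-3.01,-3.77) + 0.877·(-1.51,-0.12) = (-1.6945,-0.5690)
  v4: (1-0.877)·(3.13,-1.47) + 0.877·(1.12,0.12) = (1.3672,-0.0756)
Shoelace sum Σ(x_i·y_{i+1} − x_{i+1}·y_i):
  i=1: -0.1833·2.1548 − -1.5609·2.7618 = +3.9159 (running +3.9159)
  i=2: -1.5609·-0.5690 − -1.6945·2.1548 = +4.5393 (running +8.4552)
  i=3: -1.6945·-0.0756 − 1.3672·-0.5690 = +0.9059 (running +9.3611)
  i=4: 1.3672·2.7618 − -0.1833·-0.0756 = +3.7621 (running +13.1233)
Area = |Σ|/2 = |13.1233|/2 = 6.5616

Area at t=0.877: 6.5616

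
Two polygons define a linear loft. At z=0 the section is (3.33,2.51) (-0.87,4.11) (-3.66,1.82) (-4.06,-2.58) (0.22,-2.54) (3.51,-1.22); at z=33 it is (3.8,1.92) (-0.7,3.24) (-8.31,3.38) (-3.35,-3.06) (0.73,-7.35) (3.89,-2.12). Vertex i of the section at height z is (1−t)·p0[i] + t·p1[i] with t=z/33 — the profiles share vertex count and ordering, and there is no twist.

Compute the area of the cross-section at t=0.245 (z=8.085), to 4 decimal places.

Area at t=0.245: 47.7670

Cross-section at t=0.245: each vertex is (1-t)·p0[i] + t·p1[i].
  v1: (1-0.245)·(3.33,2.51) + 0.245·(3.8,1.92) = (3.4451,2.3655)
  v2: (1-0.245)·(-0.87,4.11) + 0.245·(-0.7,3.24) = (-0.8284,3.8969)
  v3: (1-0.245)·(-3.66,1.82) + 0.245·(-8.31,3.38) = (-4.7993,2.2022)
  v4: (1-0.245)·(-4.06,-2.58) + 0.245·(-3.35,-3.06) = (-3.8860,-2.6976)
  v5: (1-0.245)·(0.22,-2.54) + 0.245·(0.73,-7.35) = (0.3449,-3.7184)
  v6: (1-0.245)·(3.51,-1.22) + 0.245·(3.89,-2.12) = (3.6031,-1.4405)
Shoelace sum Σ(x_i·y_{i+1} − x_{i+1}·y_i):
  i=1: 3.4451·3.8969 − -0.8284·2.3655 = +15.3847 (running +15.3847)
  i=2: -0.8284·2.2022 − -4.7993·3.8969 = +16.8778 (running +32.2624)
  i=3: -4.7993·-2.6976 − -3.8860·2.2022 = +21.5043 (running +53.7667)
  i=4: -3.8860·-3.7184 − 0.3449·-2.6976 = +15.3806 (running +69.1474)
  i=5: 0.3449·-1.4405 − 3.6031·-3.7184 = +12.9010 (running +82.0484)
  i=6: 3.6031·2.3655 − 3.4451·-1.4405 = +13.4857 (running +95.5341)
Area = |Σ|/2 = |95.5341|/2 = 47.7670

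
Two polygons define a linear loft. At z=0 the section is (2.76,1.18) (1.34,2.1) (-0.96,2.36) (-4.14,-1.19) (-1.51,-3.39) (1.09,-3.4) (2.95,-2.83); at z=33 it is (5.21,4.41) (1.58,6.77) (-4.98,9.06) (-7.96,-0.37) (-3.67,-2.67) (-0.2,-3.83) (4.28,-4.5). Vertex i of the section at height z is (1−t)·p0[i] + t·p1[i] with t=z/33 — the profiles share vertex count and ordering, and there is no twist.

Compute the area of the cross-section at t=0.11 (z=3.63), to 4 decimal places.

Cross-section at t=0.11: each vertex is (1-t)·p0[i] + t·p1[i].
  v1: (1-0.11)·(2.76,1.18) + 0.11·(5.21,4.41) = (3.0295,1.5353)
  v2: (1-0.11)·(1.34,2.1) + 0.11·(1.58,6.77) = (1.3664,2.6137)
  v3: (1-0.11)·(-0.96,2.36) + 0.11·(-4.98,9.06) = (-1.4022,3.0970)
  v4: (1-0.11)·(-4.14,-1.19) + 0.11·(-7.96,-0.37) = (-4.5602,-1.0998)
  v5: (1-0.11)·(-1.51,-3.39) + 0.11·(-3.67,-2.67) = (-1.7476,-3.3108)
  v6: (1-0.11)·(1.09,-3.4) + 0.11·(-0.2,-3.83) = (0.9481,-3.4473)
  v7: (1-0.11)·(2.95,-2.83) + 0.11·(4.28,-4.5) = (3.0963,-3.0137)
Shoelace sum Σ(x_i·y_{i+1} − x_{i+1}·y_i):
  i=1: 3.0295·2.6137 − 1.3664·1.5353 = +5.8204 (running +5.8204)
  i=2: 1.3664·3.0970 − -1.4022·2.6137 = +7.8967 (running +13.7170)
  i=3: -1.4022·-1.0998 − -4.5602·3.0970 = +15.6651 (running +29.3821)
  i=4: -4.5602·-3.3108 − -1.7476·-1.0998 = +13.1759 (running +42.5580)
  i=5: -1.7476·-3.4473 − 0.9481·-3.3108 = +9.1635 (running +51.7215)
  i=6: 0.9481·-3.0137 − 3.0963·-3.4473 = +7.8166 (running +59.5381)
  i=7: 3.0963·1.5353 − 3.0295·-3.0137 = +13.8838 (running +73.4218)
Area = |Σ|/2 = |73.4218|/2 = 36.7109

Area at t=0.11: 36.7109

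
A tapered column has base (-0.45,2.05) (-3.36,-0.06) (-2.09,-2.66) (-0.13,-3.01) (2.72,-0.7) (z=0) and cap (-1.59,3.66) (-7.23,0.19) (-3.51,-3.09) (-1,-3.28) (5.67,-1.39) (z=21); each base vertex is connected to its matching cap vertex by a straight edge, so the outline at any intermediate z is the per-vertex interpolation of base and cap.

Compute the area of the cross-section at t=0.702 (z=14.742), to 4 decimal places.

Cross-section at t=0.702: each vertex is (1-t)·p0[i] + t·p1[i].
  v1: (1-0.702)·(-0.45,2.05) + 0.702·(-1.59,3.66) = (-1.2503,3.1802)
  v2: (1-0.702)·(-3.36,-0.06) + 0.702·(-7.23,0.19) = (-6.0767,0.1155)
  v3: (1-0.702)·(-2.09,-2.66) + 0.702·(-3.51,-3.09) = (-3.0868,-2.9619)
  v4: (1-0.702)·(-0.13,-3.01) + 0.702·(-1,-3.28) = (-0.7407,-3.1995)
  v5: (1-0.702)·(2.72,-0.7) + 0.702·(5.67,-1.39) = (4.7909,-1.1844)
Shoelace sum Σ(x_i·y_{i+1} − x_{i+1}·y_i):
  i=1: -1.2503·0.1155 − -6.0767·3.1802 = +19.1810 (running +19.1810)
  i=2: -6.0767·-2.9619 − -3.0868·0.1155 = +18.3550 (running +37.5359)
  i=3: -3.0868·-3.1995 − -0.7407·-2.9619 = +7.6825 (running +45.2184)
  i=4: -0.7407·-1.1844 − 4.7909·-3.1995 = +16.2060 (running +61.4244)
  i=5: 4.7909·3.1802 − -1.2503·-1.1844 = +13.7553 (running +75.1797)
Area = |Σ|/2 = |75.1797|/2 = 37.5899

Area at t=0.702: 37.5899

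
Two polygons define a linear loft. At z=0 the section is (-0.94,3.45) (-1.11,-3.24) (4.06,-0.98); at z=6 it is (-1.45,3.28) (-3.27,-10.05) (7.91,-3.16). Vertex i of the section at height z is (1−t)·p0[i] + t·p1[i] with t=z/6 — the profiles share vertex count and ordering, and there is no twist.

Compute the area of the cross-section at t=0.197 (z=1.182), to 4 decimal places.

Cross-section at t=0.197: each vertex is (1-t)·p0[i] + t·p1[i].
  v1: (1-0.197)·(-0.94,3.45) + 0.197·(-1.45,3.28) = (-1.0405,3.4165)
  v2: (1-0.197)·(-1.11,-3.24) + 0.197·(-3.27,-10.05) = (-1.5355,-4.5816)
  v3: (1-0.197)·(4.06,-0.98) + 0.197·(7.91,-3.16) = (4.8184,-1.4095)
Shoelace sum Σ(x_i·y_{i+1} − x_{i+1}·y_i):
  i=1: -1.0405·-4.5816 − -1.5355·3.4165 = +10.0131 (running +10.0131)
  i=2: -1.5355·-1.4095 − 4.8184·-4.5816 = +24.2403 (running +34.2534)
  i=3: 4.8184·3.4165 − -1.0405·-1.4095 = +14.9958 (running +49.2492)
Area = |Σ|/2 = |49.2492|/2 = 24.6246

Area at t=0.197: 24.6246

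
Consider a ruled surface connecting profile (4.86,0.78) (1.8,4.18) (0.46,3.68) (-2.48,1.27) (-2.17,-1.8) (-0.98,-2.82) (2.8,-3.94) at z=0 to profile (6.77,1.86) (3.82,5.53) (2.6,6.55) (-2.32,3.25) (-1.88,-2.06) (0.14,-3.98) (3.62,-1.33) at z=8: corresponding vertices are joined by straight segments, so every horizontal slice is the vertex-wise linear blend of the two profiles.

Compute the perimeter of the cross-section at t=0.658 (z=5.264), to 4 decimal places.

Perimeter at t=0.658: 26.6110

Cross-section at t=0.658: each vertex is (1-t)·p0[i] + t·p1[i].
  v1: (1-0.658)·(4.86,0.78) + 0.658·(6.77,1.86) = (6.1168,1.4906)
  v2: (1-0.658)·(1.8,4.18) + 0.658·(3.82,5.53) = (3.1292,5.0683)
  v3: (1-0.658)·(0.46,3.68) + 0.658·(2.6,6.55) = (1.8681,5.5685)
  v4: (1-0.658)·(-2.48,1.27) + 0.658·(-2.32,3.25) = (-2.3747,2.5728)
  v5: (1-0.658)·(-2.17,-1.8) + 0.658·(-1.88,-2.06) = (-1.9792,-1.9711)
  v6: (1-0.658)·(-0.98,-2.82) + 0.658·(0.14,-3.98) = (-0.2430,-3.5833)
  v7: (1-0.658)·(2.8,-3.94) + 0.658·(3.62,-1.33) = (3.3396,-2.2226)
Perimeter = Σ |v_{i+1} − v_i|:
  edge 1→2: √(-2.9876² + 3.5777²) = 4.6611 (running 4.6611)
  edge 2→3: √(-1.2610² + 0.5002²) = 1.3566 (running 6.0177)
  edge 3→4: √(-4.2428² + -2.9956²) = 5.1938 (running 11.2115)
  edge 4→5: √(0.3955² + -4.5439²) = 4.5611 (running 15.7726)
  edge 5→6: √(1.7361² + -1.6122²) = 2.3693 (running 18.1418)
  edge 6→7: √(3.5826² + 1.3607²) = 3.8323 (running 21.9741)
  edge 7→1: √(2.7772² + 3.7133²) = 4.6369 (running 26.6110)
Perimeter = 26.6110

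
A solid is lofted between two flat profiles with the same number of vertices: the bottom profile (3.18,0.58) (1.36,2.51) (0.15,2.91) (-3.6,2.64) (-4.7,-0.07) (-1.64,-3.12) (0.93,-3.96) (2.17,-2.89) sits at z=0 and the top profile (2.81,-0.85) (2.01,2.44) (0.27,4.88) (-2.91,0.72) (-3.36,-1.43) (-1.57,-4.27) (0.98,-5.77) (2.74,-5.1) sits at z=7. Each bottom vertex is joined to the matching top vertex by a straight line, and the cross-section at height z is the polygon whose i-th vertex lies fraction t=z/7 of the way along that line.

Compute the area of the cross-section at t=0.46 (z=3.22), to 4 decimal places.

Area at t=0.46: 40.1113

Cross-section at t=0.46: each vertex is (1-t)·p0[i] + t·p1[i].
  v1: (1-0.46)·(3.18,0.58) + 0.46·(2.81,-0.85) = (3.0098,-0.0778)
  v2: (1-0.46)·(1.36,2.51) + 0.46·(2.01,2.44) = (1.6590,2.4778)
  v3: (1-0.46)·(0.15,2.91) + 0.46·(0.27,4.88) = (0.2052,3.8162)
  v4: (1-0.46)·(-3.6,2.64) + 0.46·(-2.91,0.72) = (-3.2826,1.7568)
  v5: (1-0.46)·(-4.7,-0.07) + 0.46·(-3.36,-1.43) = (-4.0836,-0.6956)
  v6: (1-0.46)·(-1.64,-3.12) + 0.46·(-1.57,-4.27) = (-1.6078,-3.6490)
  v7: (1-0.46)·(0.93,-3.96) + 0.46·(0.98,-5.77) = (0.9530,-4.7926)
  v8: (1-0.46)·(2.17,-2.89) + 0.46·(2.74,-5.1) = (2.4322,-3.9066)
Shoelace sum Σ(x_i·y_{i+1} − x_{i+1}·y_i):
  i=1: 3.0098·2.4778 − 1.6590·-0.0778 = +7.5868 (running +7.5868)
  i=2: 1.6590·3.8162 − 0.2052·2.4778 = +5.8226 (running +13.4094)
  i=3: 0.2052·1.7568 − -3.2826·3.8162 = +12.8876 (running +26.2969)
  i=4: -3.2826·-0.6956 − -4.0836·1.7568 = +9.4574 (running +35.7544)
  i=5: -4.0836·-3.6490 − -1.6078·-0.6956 = +13.7827 (running +49.5371)
  i=6: -1.6078·-4.7926 − 0.9530·-3.6490 = +11.1830 (running +60.7201)
  i=7: 0.9530·-3.9066 − 2.4322·-4.7926 = +7.9336 (running +68.6537)
  i=8: 2.4322·-0.0778 − 3.0098·-3.9066 = +11.5689 (running +80.2225)
Area = |Σ|/2 = |80.2225|/2 = 40.1113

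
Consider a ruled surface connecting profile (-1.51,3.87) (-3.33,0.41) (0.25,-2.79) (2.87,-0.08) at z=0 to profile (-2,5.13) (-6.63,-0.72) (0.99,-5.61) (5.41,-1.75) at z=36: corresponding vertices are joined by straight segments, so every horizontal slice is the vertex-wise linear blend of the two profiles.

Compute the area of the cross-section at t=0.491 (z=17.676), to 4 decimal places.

Cross-section at t=0.491: each vertex is (1-t)·p0[i] + t·p1[i].
  v1: (1-0.491)·(-1.51,3.87) + 0.491·(-2,5.13) = (-1.7506,4.4887)
  v2: (1-0.491)·(-3.33,0.41) + 0.491·(-6.63,-0.72) = (-4.9503,-0.1448)
  v3: (1-0.491)·(0.25,-2.79) + 0.491·(0.99,-5.61) = (0.6133,-4.1746)
  v4: (1-0.491)·(2.87,-0.08) + 0.491·(5.41,-1.75) = (4.1171,-0.9000)
Shoelace sum Σ(x_i·y_{i+1} − x_{i+1}·y_i):
  i=1: -1.7506·-0.1448 − -4.9503·4.4887 = +22.4738 (running +22.4738)
  i=2: -4.9503·-4.1746 − 0.6133·-0.1448 = +20.7545 (running +43.2282)
  i=3: 0.6133·-0.9000 − 4.1171·-4.1746 = +16.6355 (running +59.8637)
  i=4: 4.1171·4.4887 − -1.7506·-0.9000 = +16.9050 (running +76.7687)
Area = |Σ|/2 = |76.7687|/2 = 38.3843

Area at t=0.491: 38.3843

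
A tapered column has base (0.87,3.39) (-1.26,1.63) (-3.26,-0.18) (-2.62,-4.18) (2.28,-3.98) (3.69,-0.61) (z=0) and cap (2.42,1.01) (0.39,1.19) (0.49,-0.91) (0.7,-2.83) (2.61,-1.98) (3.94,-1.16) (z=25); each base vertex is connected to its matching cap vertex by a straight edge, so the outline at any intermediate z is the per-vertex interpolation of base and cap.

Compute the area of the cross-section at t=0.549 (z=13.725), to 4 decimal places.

Area at t=0.549: 18.8794

Cross-section at t=0.549: each vertex is (1-t)·p0[i] + t·p1[i].
  v1: (1-0.549)·(0.87,3.39) + 0.549·(2.42,1.01) = (1.7209,2.0834)
  v2: (1-0.549)·(-1.26,1.63) + 0.549·(0.39,1.19) = (-0.3541,1.3884)
  v3: (1-0.549)·(-3.26,-0.18) + 0.549·(0.49,-0.91) = (-1.2012,-0.5808)
  v4: (1-0.549)·(-2.62,-4.18) + 0.549·(0.7,-2.83) = (-0.7973,-3.4388)
  v5: (1-0.549)·(2.28,-3.98) + 0.549·(2.61,-1.98) = (2.4612,-2.8820)
  v6: (1-0.549)·(3.69,-0.61) + 0.549·(3.94,-1.16) = (3.8273,-0.9119)
Shoelace sum Σ(x_i·y_{i+1} − x_{i+1}·y_i):
  i=1: 1.7209·1.3884 − -0.3541·2.0834 = +3.1273 (running +3.1273)
  i=2: -0.3541·-0.5808 − -1.2012·1.3884 = +1.8735 (running +5.0008)
  i=3: -1.2012·-3.4388 − -0.7973·-0.5808 = +3.6679 (running +8.6687)
  i=4: -0.7973·-2.8820 − 2.4612·-3.4388 = +10.7615 (running +19.4301)
  i=5: 2.4612·-0.9119 − 3.8273·-2.8820 = +8.7857 (running +28.2158)
  i=6: 3.8273·2.0834 − 1.7209·-0.9119 = +9.5430 (running +37.7588)
Area = |Σ|/2 = |37.7588|/2 = 18.8794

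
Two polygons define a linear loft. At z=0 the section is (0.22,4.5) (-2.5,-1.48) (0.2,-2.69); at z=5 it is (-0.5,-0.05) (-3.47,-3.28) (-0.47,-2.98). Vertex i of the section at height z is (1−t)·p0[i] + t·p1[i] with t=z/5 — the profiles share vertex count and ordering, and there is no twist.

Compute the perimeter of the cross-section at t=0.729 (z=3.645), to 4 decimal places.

Cross-section at t=0.729: each vertex is (1-t)·p0[i] + t·p1[i].
  v1: (1-0.729)·(0.22,4.5) + 0.729·(-0.5,-0.05) = (-0.3049,1.1830)
  v2: (1-0.729)·(-2.5,-1.48) + 0.729·(-3.47,-3.28) = (-3.2071,-2.7922)
  v3: (1-0.729)·(0.2,-2.69) + 0.729·(-0.47,-2.98) = (-0.2884,-2.9014)
Perimeter = Σ |v_{i+1} − v_i|:
  edge 1→2: √(-2.9023² + -3.9752²) = 4.9220 (running 4.9220)
  edge 2→3: √(2.9187² + -0.1092²) = 2.9207 (running 7.8427)
  edge 3→1: √(-0.0165² + 4.0845²) = 4.0845 (running 11.9272)
Perimeter = 11.9272

Perimeter at t=0.729: 11.9272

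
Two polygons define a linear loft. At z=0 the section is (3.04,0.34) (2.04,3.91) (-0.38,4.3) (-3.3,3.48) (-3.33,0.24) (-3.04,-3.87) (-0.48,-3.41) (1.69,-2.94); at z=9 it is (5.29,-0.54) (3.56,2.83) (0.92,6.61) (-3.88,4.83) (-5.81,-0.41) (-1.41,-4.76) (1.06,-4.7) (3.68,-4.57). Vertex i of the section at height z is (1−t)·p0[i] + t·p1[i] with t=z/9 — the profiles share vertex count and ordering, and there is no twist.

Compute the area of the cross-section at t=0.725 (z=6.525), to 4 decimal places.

Area at t=0.725: 72.0006

Cross-section at t=0.725: each vertex is (1-t)·p0[i] + t·p1[i].
  v1: (1-0.725)·(3.04,0.34) + 0.725·(5.29,-0.54) = (4.6712,-0.2980)
  v2: (1-0.725)·(2.04,3.91) + 0.725·(3.56,2.83) = (3.1420,3.1270)
  v3: (1-0.725)·(-0.38,4.3) + 0.725·(0.92,6.61) = (0.5625,5.9748)
  v4: (1-0.725)·(-3.3,3.48) + 0.725·(-3.88,4.83) = (-3.7205,4.4588)
  v5: (1-0.725)·(-3.33,0.24) + 0.725·(-5.81,-0.41) = (-5.1280,-0.2312)
  v6: (1-0.725)·(-3.04,-3.87) + 0.725·(-1.41,-4.76) = (-1.8582,-4.5152)
  v7: (1-0.725)·(-0.48,-3.41) + 0.725·(1.06,-4.7) = (0.6365,-4.3453)
  v8: (1-0.725)·(1.69,-2.94) + 0.725·(3.68,-4.57) = (3.1328,-4.1218)
Shoelace sum Σ(x_i·y_{i+1} − x_{i+1}·y_i):
  i=1: 4.6712·3.1270 − 3.1420·-0.2980 = +15.5433 (running +15.5433)
  i=2: 3.1420·5.9748 − 0.5625·3.1270 = +17.0137 (running +32.5570)
  i=3: 0.5625·4.4588 − -3.7205·5.9748 = +24.7371 (running +57.2941)
  i=4: -3.7205·-0.2312 − -5.1280·4.4588 = +23.7248 (running +81.0190)
  i=5: -5.1280·-4.5152 − -1.8582·-0.2312 = +22.7245 (running +103.7435)
  i=6: -1.8582·-4.3453 − 0.6365·-4.5152 = +10.9485 (running +114.6920)
  i=7: 0.6365·-4.1218 − 3.1328·-4.3453 = +10.9891 (running +125.6811)
  i=8: 3.1328·-0.2980 − 4.6712·-4.1218 = +18.3202 (running +144.0012)
Area = |Σ|/2 = |144.0012|/2 = 72.0006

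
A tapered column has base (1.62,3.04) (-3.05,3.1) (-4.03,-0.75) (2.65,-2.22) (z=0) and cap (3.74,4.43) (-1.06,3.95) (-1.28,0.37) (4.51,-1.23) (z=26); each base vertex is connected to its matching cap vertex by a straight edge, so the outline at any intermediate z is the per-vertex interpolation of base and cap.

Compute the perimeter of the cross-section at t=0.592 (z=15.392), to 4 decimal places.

Cross-section at t=0.592: each vertex is (1-t)·p0[i] + t·p1[i].
  v1: (1-0.592)·(1.62,3.04) + 0.592·(3.74,4.43) = (2.8750,3.8629)
  v2: (1-0.592)·(-3.05,3.1) + 0.592·(-1.06,3.95) = (-1.8719,3.6032)
  v3: (1-0.592)·(-4.03,-0.75) + 0.592·(-1.28,0.37) = (-2.4020,-0.0870)
  v4: (1-0.592)·(2.65,-2.22) + 0.592·(4.51,-1.23) = (3.7511,-1.6339)
Perimeter = Σ |v_{i+1} − v_i|:
  edge 1→2: √(-4.7470² + -0.2597²) = 4.7541 (running 4.7541)
  edge 2→3: √(-0.5301² + -3.6902²) = 3.7280 (running 8.4821)
  edge 3→4: √(6.1531² + -1.5470²) = 6.3446 (running 14.8267)
  edge 4→1: √(-0.8761² + 5.4968²) = 5.5662 (running 20.3929)
Perimeter = 20.3929

Perimeter at t=0.592: 20.3929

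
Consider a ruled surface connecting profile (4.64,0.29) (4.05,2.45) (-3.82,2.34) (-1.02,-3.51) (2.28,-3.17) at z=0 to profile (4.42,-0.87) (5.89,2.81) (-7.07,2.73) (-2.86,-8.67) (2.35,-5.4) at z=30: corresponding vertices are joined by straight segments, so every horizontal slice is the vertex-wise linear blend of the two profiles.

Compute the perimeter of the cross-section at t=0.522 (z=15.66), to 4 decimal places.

Perimeter at t=0.522: 32.2268

Cross-section at t=0.522: each vertex is (1-t)·p0[i] + t·p1[i].
  v1: (1-0.522)·(4.64,0.29) + 0.522·(4.42,-0.87) = (4.5252,-0.3155)
  v2: (1-0.522)·(4.05,2.45) + 0.522·(5.89,2.81) = (5.0105,2.6379)
  v3: (1-0.522)·(-3.82,2.34) + 0.522·(-7.07,2.73) = (-5.5165,2.5436)
  v4: (1-0.522)·(-1.02,-3.51) + 0.522·(-2.86,-8.67) = (-1.9805,-6.2035)
  v5: (1-0.522)·(2.28,-3.17) + 0.522·(2.35,-5.4) = (2.3165,-4.3341)
Perimeter = Σ |v_{i+1} − v_i|:
  edge 1→2: √(0.4853² + 2.9534²) = 2.9930 (running 2.9930)
  edge 2→3: √(-10.5270² + -0.0943²) = 10.5274 (running 13.5205)
  edge 3→4: √(3.5360² + -8.7471²) = 9.4348 (running 22.9552)
  edge 4→5: √(4.2970² + 1.8695²) = 4.6861 (running 27.6413)
  edge 5→1: √(2.2086² + 4.0185²) = 4.5855 (running 32.2268)
Perimeter = 32.2268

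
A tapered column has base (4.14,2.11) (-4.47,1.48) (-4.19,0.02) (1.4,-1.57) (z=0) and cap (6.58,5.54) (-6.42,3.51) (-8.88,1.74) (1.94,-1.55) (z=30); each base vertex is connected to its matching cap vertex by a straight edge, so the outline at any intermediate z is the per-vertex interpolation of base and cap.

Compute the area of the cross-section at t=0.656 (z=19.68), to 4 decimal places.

Area at t=0.656: 40.4612

Cross-section at t=0.656: each vertex is (1-t)·p0[i] + t·p1[i].
  v1: (1-0.656)·(4.14,2.11) + 0.656·(6.58,5.54) = (5.7406,4.3601)
  v2: (1-0.656)·(-4.47,1.48) + 0.656·(-6.42,3.51) = (-5.7492,2.8117)
  v3: (1-0.656)·(-4.19,0.02) + 0.656·(-8.88,1.74) = (-7.2666,1.1483)
  v4: (1-0.656)·(1.4,-1.57) + 0.656·(1.94,-1.55) = (1.7542,-1.5569)
Shoelace sum Σ(x_i·y_{i+1} − x_{i+1}·y_i):
  i=1: 5.7406·2.8117 − -5.7492·4.3601 = +41.2078 (running +41.2078)
  i=2: -5.7492·1.1483 − -7.2666·2.8117 = +13.8295 (running +55.0374)
  i=3: -7.2666·-1.5569 − 1.7542·1.1483 = +9.2989 (running +64.3362)
  i=4: 1.7542·4.3601 − 5.7406·-1.5569 = +16.5861 (running +80.9223)
Area = |Σ|/2 = |80.9223|/2 = 40.4612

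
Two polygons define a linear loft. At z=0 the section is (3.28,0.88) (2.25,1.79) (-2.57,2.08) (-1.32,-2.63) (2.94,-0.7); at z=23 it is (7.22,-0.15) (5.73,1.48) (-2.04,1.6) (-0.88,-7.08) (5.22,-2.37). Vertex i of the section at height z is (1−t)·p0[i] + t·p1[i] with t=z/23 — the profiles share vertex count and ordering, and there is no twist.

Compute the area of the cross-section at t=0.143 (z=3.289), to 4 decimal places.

Cross-section at t=0.143: each vertex is (1-t)·p0[i] + t·p1[i].
  v1: (1-0.143)·(3.28,0.88) + 0.143·(7.22,-0.15) = (3.8434,0.7327)
  v2: (1-0.143)·(2.25,1.79) + 0.143·(5.73,1.48) = (2.7476,1.7457)
  v3: (1-0.143)·(-2.57,2.08) + 0.143·(-2.04,1.6) = (-2.4942,2.0114)
  v4: (1-0.143)·(-1.32,-2.63) + 0.143·(-0.88,-7.08) = (-1.2571,-3.2664)
  v5: (1-0.143)·(2.94,-0.7) + 0.143·(5.22,-2.37) = (3.2660,-0.9388)
Shoelace sum Σ(x_i·y_{i+1} − x_{i+1}·y_i):
  i=1: 3.8434·1.7457 − 2.7476·0.7327 = +4.6961 (running +4.6961)
  i=2: 2.7476·2.0114 − -2.4942·1.7457 = +9.8806 (running +14.5767)
  i=3: -2.4942·-3.2664 − -1.2571·2.0114 = +10.6754 (running +25.2521)
  i=4: -1.2571·-0.9388 − 3.2660·-3.2664 = +11.8482 (running +37.1003)
  i=5: 3.2660·0.7327 − 3.8434·-0.9388 = +6.0013 (running +43.1016)
Area = |Σ|/2 = |43.1016|/2 = 21.5508

Area at t=0.143: 21.5508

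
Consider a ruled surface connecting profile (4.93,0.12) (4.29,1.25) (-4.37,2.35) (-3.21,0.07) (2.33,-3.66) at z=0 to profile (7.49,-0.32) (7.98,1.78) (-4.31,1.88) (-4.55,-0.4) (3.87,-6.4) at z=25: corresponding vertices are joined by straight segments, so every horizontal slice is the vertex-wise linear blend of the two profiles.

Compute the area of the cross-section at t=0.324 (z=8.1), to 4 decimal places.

Cross-section at t=0.324: each vertex is (1-t)·p0[i] + t·p1[i].
  v1: (1-0.324)·(4.93,0.12) + 0.324·(7.49,-0.32) = (5.7594,-0.0226)
  v2: (1-0.324)·(4.29,1.25) + 0.324·(7.98,1.78) = (5.4856,1.4217)
  v3: (1-0.324)·(-4.37,2.35) + 0.324·(-4.31,1.88) = (-4.3506,2.1977)
  v4: (1-0.324)·(-3.21,0.07) + 0.324·(-4.55,-0.4) = (-3.6442,-0.0823)
  v5: (1-0.324)·(2.33,-3.66) + 0.324·(3.87,-6.4) = (2.8290,-4.5478)
Shoelace sum Σ(x_i·y_{i+1} − x_{i+1}·y_i):
  i=1: 5.7594·1.4217 − 5.4856·-0.0226 = +8.3121 (running +8.3121)
  i=2: 5.4856·2.1977 − -4.3506·1.4217 = +18.2410 (running +26.5531)
  i=3: -4.3506·-0.0823 − -3.6442·2.1977 = +8.3668 (running +34.9199)
  i=4: -3.6442·-4.5478 − 2.8290·-0.0823 = +16.8055 (running +51.7254)
  i=5: 2.8290·-0.0226 − 5.7594·-4.5478 = +26.1287 (running +77.8541)
Area = |Σ|/2 = |77.8541|/2 = 38.9271

Area at t=0.324: 38.9271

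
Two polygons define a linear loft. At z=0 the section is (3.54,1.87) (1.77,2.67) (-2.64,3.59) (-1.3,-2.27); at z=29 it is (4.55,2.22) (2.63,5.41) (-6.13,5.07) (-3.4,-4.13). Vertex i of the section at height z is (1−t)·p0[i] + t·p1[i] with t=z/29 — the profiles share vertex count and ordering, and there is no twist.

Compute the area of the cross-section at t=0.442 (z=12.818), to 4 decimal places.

Area at t=0.442: 33.3408

Cross-section at t=0.442: each vertex is (1-t)·p0[i] + t·p1[i].
  v1: (1-0.442)·(3.54,1.87) + 0.442·(4.55,2.22) = (3.9864,2.0247)
  v2: (1-0.442)·(1.77,2.67) + 0.442·(2.63,5.41) = (2.1501,3.8811)
  v3: (1-0.442)·(-2.64,3.59) + 0.442·(-6.13,5.07) = (-4.1826,4.2442)
  v4: (1-0.442)·(-1.3,-2.27) + 0.442·(-3.4,-4.13) = (-2.2282,-3.0921)
Shoelace sum Σ(x_i·y_{i+1} − x_{i+1}·y_i):
  i=1: 3.9864·3.8811 − 2.1501·2.0247 = +11.1183 (running +11.1183)
  i=2: 2.1501·4.2442 − -4.1826·3.8811 = +25.3584 (running +36.4766)
  i=3: -4.1826·-3.0921 − -2.2282·4.2442 = +22.3899 (running +58.8665)
  i=4: -2.2282·2.0247 − 3.9864·-3.0921 = +7.8151 (running +66.6816)
Area = |Σ|/2 = |66.6816|/2 = 33.3408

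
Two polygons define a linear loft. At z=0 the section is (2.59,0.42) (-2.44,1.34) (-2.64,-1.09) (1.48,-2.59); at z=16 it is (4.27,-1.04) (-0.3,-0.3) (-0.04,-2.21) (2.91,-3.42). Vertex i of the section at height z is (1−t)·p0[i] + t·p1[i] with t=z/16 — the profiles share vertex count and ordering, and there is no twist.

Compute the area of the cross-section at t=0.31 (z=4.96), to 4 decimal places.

Cross-section at t=0.31: each vertex is (1-t)·p0[i] + t·p1[i].
  v1: (1-0.31)·(2.59,0.42) + 0.31·(4.27,-1.04) = (3.1108,-0.0326)
  v2: (1-0.31)·(-2.44,1.34) + 0.31·(-0.3,-0.3) = (-1.7766,0.8316)
  v3: (1-0.31)·(-2.64,-1.09) + 0.31·(-0.04,-2.21) = (-1.8340,-1.4372)
  v4: (1-0.31)·(1.48,-2.59) + 0.31·(2.91,-3.42) = (1.9233,-2.8473)
Shoelace sum Σ(x_i·y_{i+1} − x_{i+1}·y_i):
  i=1: 3.1108·0.8316 − -1.7766·-0.0326 = +2.5290 (running +2.5290)
  i=2: -1.7766·-1.4372 − -1.8340·0.8316 = +4.0785 (running +6.6075)
  i=3: -1.8340·-2.8473 − 1.9233·-1.4372 = +7.9861 (running +14.5936)
  i=4: 1.9233·-0.0326 − 3.1108·-2.8473 = +8.7947 (running +23.3883)
Area = |Σ|/2 = |23.3883|/2 = 11.6942

Area at t=0.31: 11.6942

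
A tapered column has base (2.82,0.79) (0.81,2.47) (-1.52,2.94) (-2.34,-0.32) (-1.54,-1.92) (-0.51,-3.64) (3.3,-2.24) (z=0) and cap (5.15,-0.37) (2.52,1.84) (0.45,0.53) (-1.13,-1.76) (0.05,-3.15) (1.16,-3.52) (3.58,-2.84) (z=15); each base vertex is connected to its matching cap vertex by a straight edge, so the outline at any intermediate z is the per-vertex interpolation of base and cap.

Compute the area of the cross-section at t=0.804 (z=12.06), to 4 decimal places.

Cross-section at t=0.804: each vertex is (1-t)·p0[i] + t·p1[i].
  v1: (1-0.804)·(2.82,0.79) + 0.804·(5.15,-0.37) = (4.6933,-0.1426)
  v2: (1-0.804)·(0.81,2.47) + 0.804·(2.52,1.84) = (2.1848,1.9635)
  v3: (1-0.804)·(-1.52,2.94) + 0.804·(0.45,0.53) = (0.0639,1.0024)
  v4: (1-0.804)·(-2.34,-0.32) + 0.804·(-1.13,-1.76) = (-1.3672,-1.4778)
  v5: (1-0.804)·(-1.54,-1.92) + 0.804·(0.05,-3.15) = (-0.2616,-2.9089)
  v6: (1-0.804)·(-0.51,-3.64) + 0.804·(1.16,-3.52) = (0.8327,-3.5435)
  v7: (1-0.804)·(3.3,-2.24) + 0.804·(3.58,-2.84) = (3.5251,-2.7224)
Shoelace sum Σ(x_i·y_{i+1} − x_{i+1}·y_i):
  i=1: 4.6933·1.9635 − 2.1848·-0.1426 = +9.5269 (running +9.5269)
  i=2: 2.1848·1.0024 − 0.0639·1.9635 = +2.0646 (running +11.5915)
  i=3: 0.0639·-1.4778 − -1.3672·1.0024 = +1.2760 (running +12.8674)
  i=4: -1.3672·-2.9089 − -0.2616·-1.4778 = +3.5903 (running +16.4578)
  i=5: -0.2616·-3.5435 − 0.8327·-2.9089 = +3.3493 (running +19.8071)
  i=6: 0.8327·-2.7224 − 3.5251·-3.5435 = +10.2244 (running +30.0315)
  i=7: 3.5251·-0.1426 − 4.6933·-2.7224 = +12.2743 (running +42.3058)
Area = |Σ|/2 = |42.3058|/2 = 21.1529

Area at t=0.804: 21.1529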